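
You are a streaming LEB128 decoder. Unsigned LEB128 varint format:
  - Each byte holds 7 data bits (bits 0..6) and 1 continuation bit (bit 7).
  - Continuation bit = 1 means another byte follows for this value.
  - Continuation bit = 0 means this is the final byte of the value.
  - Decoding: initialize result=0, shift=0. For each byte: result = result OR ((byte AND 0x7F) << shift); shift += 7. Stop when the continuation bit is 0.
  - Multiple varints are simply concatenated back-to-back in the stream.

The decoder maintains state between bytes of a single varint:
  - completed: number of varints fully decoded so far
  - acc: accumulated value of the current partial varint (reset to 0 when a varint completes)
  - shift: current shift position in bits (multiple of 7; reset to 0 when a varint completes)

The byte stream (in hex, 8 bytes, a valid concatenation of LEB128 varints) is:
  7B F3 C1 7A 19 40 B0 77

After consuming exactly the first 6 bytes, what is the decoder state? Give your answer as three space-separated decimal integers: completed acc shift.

Answer: 4 0 0

Derivation:
byte[0]=0x7B cont=0 payload=0x7B: varint #1 complete (value=123); reset -> completed=1 acc=0 shift=0
byte[1]=0xF3 cont=1 payload=0x73: acc |= 115<<0 -> completed=1 acc=115 shift=7
byte[2]=0xC1 cont=1 payload=0x41: acc |= 65<<7 -> completed=1 acc=8435 shift=14
byte[3]=0x7A cont=0 payload=0x7A: varint #2 complete (value=2007283); reset -> completed=2 acc=0 shift=0
byte[4]=0x19 cont=0 payload=0x19: varint #3 complete (value=25); reset -> completed=3 acc=0 shift=0
byte[5]=0x40 cont=0 payload=0x40: varint #4 complete (value=64); reset -> completed=4 acc=0 shift=0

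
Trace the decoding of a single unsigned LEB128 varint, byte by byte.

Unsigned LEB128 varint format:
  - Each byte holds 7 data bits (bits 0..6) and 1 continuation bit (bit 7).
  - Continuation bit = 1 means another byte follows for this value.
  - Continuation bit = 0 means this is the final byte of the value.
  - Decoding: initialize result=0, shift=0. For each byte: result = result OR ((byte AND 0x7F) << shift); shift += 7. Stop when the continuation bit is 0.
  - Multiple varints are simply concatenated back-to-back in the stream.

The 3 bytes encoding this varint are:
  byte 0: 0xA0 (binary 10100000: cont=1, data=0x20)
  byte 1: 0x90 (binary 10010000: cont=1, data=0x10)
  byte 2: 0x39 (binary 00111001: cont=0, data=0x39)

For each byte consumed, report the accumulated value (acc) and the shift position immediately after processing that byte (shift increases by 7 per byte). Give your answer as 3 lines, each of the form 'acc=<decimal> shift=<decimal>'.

Answer: acc=32 shift=7
acc=2080 shift=14
acc=935968 shift=21

Derivation:
byte 0=0xA0: payload=0x20=32, contrib = 32<<0 = 32; acc -> 32, shift -> 7
byte 1=0x90: payload=0x10=16, contrib = 16<<7 = 2048; acc -> 2080, shift -> 14
byte 2=0x39: payload=0x39=57, contrib = 57<<14 = 933888; acc -> 935968, shift -> 21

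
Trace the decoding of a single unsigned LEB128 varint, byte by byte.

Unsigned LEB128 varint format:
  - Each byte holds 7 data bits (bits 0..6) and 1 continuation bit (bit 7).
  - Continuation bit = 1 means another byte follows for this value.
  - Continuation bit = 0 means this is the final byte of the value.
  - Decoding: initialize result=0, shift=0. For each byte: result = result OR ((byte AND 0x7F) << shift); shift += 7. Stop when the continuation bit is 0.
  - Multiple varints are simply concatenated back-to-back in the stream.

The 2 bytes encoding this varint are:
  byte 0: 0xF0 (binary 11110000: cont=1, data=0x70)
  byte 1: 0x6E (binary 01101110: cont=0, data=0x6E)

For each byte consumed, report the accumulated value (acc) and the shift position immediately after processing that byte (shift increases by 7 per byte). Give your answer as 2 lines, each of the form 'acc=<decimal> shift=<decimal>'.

Answer: acc=112 shift=7
acc=14192 shift=14

Derivation:
byte 0=0xF0: payload=0x70=112, contrib = 112<<0 = 112; acc -> 112, shift -> 7
byte 1=0x6E: payload=0x6E=110, contrib = 110<<7 = 14080; acc -> 14192, shift -> 14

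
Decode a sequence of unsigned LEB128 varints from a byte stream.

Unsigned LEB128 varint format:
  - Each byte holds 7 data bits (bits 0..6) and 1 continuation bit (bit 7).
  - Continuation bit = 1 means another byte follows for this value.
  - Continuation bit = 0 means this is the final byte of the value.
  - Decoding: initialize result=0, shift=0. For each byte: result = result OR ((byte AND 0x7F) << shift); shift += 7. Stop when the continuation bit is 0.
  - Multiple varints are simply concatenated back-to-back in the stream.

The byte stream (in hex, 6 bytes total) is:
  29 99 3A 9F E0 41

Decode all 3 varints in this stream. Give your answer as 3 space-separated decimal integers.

  byte[0]=0x29 cont=0 payload=0x29=41: acc |= 41<<0 -> acc=41 shift=7 [end]
Varint 1: bytes[0:1] = 29 -> value 41 (1 byte(s))
  byte[1]=0x99 cont=1 payload=0x19=25: acc |= 25<<0 -> acc=25 shift=7
  byte[2]=0x3A cont=0 payload=0x3A=58: acc |= 58<<7 -> acc=7449 shift=14 [end]
Varint 2: bytes[1:3] = 99 3A -> value 7449 (2 byte(s))
  byte[3]=0x9F cont=1 payload=0x1F=31: acc |= 31<<0 -> acc=31 shift=7
  byte[4]=0xE0 cont=1 payload=0x60=96: acc |= 96<<7 -> acc=12319 shift=14
  byte[5]=0x41 cont=0 payload=0x41=65: acc |= 65<<14 -> acc=1077279 shift=21 [end]
Varint 3: bytes[3:6] = 9F E0 41 -> value 1077279 (3 byte(s))

Answer: 41 7449 1077279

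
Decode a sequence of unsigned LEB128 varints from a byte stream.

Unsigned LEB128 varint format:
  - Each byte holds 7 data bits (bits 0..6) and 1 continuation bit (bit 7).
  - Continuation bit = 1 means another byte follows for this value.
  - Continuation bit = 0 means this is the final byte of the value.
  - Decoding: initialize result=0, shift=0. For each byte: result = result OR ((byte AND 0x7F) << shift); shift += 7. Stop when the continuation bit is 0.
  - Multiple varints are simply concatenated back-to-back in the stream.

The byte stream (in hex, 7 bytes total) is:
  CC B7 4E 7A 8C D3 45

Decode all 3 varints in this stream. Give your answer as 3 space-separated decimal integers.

  byte[0]=0xCC cont=1 payload=0x4C=76: acc |= 76<<0 -> acc=76 shift=7
  byte[1]=0xB7 cont=1 payload=0x37=55: acc |= 55<<7 -> acc=7116 shift=14
  byte[2]=0x4E cont=0 payload=0x4E=78: acc |= 78<<14 -> acc=1285068 shift=21 [end]
Varint 1: bytes[0:3] = CC B7 4E -> value 1285068 (3 byte(s))
  byte[3]=0x7A cont=0 payload=0x7A=122: acc |= 122<<0 -> acc=122 shift=7 [end]
Varint 2: bytes[3:4] = 7A -> value 122 (1 byte(s))
  byte[4]=0x8C cont=1 payload=0x0C=12: acc |= 12<<0 -> acc=12 shift=7
  byte[5]=0xD3 cont=1 payload=0x53=83: acc |= 83<<7 -> acc=10636 shift=14
  byte[6]=0x45 cont=0 payload=0x45=69: acc |= 69<<14 -> acc=1141132 shift=21 [end]
Varint 3: bytes[4:7] = 8C D3 45 -> value 1141132 (3 byte(s))

Answer: 1285068 122 1141132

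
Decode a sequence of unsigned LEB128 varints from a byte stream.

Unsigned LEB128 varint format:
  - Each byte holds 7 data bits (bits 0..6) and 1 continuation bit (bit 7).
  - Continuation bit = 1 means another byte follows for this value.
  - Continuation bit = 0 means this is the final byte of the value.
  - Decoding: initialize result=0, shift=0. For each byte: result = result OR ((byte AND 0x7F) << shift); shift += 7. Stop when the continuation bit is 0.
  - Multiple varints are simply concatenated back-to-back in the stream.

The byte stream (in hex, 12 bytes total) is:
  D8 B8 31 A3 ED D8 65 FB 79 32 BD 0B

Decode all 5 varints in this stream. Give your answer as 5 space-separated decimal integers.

Answer: 810072 213268131 15611 50 1469

Derivation:
  byte[0]=0xD8 cont=1 payload=0x58=88: acc |= 88<<0 -> acc=88 shift=7
  byte[1]=0xB8 cont=1 payload=0x38=56: acc |= 56<<7 -> acc=7256 shift=14
  byte[2]=0x31 cont=0 payload=0x31=49: acc |= 49<<14 -> acc=810072 shift=21 [end]
Varint 1: bytes[0:3] = D8 B8 31 -> value 810072 (3 byte(s))
  byte[3]=0xA3 cont=1 payload=0x23=35: acc |= 35<<0 -> acc=35 shift=7
  byte[4]=0xED cont=1 payload=0x6D=109: acc |= 109<<7 -> acc=13987 shift=14
  byte[5]=0xD8 cont=1 payload=0x58=88: acc |= 88<<14 -> acc=1455779 shift=21
  byte[6]=0x65 cont=0 payload=0x65=101: acc |= 101<<21 -> acc=213268131 shift=28 [end]
Varint 2: bytes[3:7] = A3 ED D8 65 -> value 213268131 (4 byte(s))
  byte[7]=0xFB cont=1 payload=0x7B=123: acc |= 123<<0 -> acc=123 shift=7
  byte[8]=0x79 cont=0 payload=0x79=121: acc |= 121<<7 -> acc=15611 shift=14 [end]
Varint 3: bytes[7:9] = FB 79 -> value 15611 (2 byte(s))
  byte[9]=0x32 cont=0 payload=0x32=50: acc |= 50<<0 -> acc=50 shift=7 [end]
Varint 4: bytes[9:10] = 32 -> value 50 (1 byte(s))
  byte[10]=0xBD cont=1 payload=0x3D=61: acc |= 61<<0 -> acc=61 shift=7
  byte[11]=0x0B cont=0 payload=0x0B=11: acc |= 11<<7 -> acc=1469 shift=14 [end]
Varint 5: bytes[10:12] = BD 0B -> value 1469 (2 byte(s))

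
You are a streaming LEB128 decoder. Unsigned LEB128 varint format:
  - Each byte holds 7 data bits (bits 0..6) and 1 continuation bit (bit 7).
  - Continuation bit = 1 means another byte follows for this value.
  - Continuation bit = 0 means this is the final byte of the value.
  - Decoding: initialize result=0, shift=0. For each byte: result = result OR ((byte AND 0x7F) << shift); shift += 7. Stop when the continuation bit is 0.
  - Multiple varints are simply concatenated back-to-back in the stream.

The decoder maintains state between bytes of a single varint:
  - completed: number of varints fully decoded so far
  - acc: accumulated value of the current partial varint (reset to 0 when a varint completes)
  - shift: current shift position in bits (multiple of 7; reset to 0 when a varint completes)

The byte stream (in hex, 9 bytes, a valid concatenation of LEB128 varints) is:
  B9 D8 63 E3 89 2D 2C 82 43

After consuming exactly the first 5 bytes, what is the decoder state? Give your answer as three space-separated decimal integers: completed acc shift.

byte[0]=0xB9 cont=1 payload=0x39: acc |= 57<<0 -> completed=0 acc=57 shift=7
byte[1]=0xD8 cont=1 payload=0x58: acc |= 88<<7 -> completed=0 acc=11321 shift=14
byte[2]=0x63 cont=0 payload=0x63: varint #1 complete (value=1633337); reset -> completed=1 acc=0 shift=0
byte[3]=0xE3 cont=1 payload=0x63: acc |= 99<<0 -> completed=1 acc=99 shift=7
byte[4]=0x89 cont=1 payload=0x09: acc |= 9<<7 -> completed=1 acc=1251 shift=14

Answer: 1 1251 14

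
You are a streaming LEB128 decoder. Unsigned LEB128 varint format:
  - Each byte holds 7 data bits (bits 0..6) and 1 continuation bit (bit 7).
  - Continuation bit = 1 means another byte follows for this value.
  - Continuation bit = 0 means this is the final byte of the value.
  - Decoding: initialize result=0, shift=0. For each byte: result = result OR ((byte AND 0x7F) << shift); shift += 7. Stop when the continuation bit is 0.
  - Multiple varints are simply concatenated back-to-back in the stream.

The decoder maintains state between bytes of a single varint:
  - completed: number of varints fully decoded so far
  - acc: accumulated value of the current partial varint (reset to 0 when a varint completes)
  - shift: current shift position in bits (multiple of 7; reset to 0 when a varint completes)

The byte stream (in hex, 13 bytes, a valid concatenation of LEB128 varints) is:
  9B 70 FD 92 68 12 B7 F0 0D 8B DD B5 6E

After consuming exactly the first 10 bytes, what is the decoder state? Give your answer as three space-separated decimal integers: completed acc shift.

byte[0]=0x9B cont=1 payload=0x1B: acc |= 27<<0 -> completed=0 acc=27 shift=7
byte[1]=0x70 cont=0 payload=0x70: varint #1 complete (value=14363); reset -> completed=1 acc=0 shift=0
byte[2]=0xFD cont=1 payload=0x7D: acc |= 125<<0 -> completed=1 acc=125 shift=7
byte[3]=0x92 cont=1 payload=0x12: acc |= 18<<7 -> completed=1 acc=2429 shift=14
byte[4]=0x68 cont=0 payload=0x68: varint #2 complete (value=1706365); reset -> completed=2 acc=0 shift=0
byte[5]=0x12 cont=0 payload=0x12: varint #3 complete (value=18); reset -> completed=3 acc=0 shift=0
byte[6]=0xB7 cont=1 payload=0x37: acc |= 55<<0 -> completed=3 acc=55 shift=7
byte[7]=0xF0 cont=1 payload=0x70: acc |= 112<<7 -> completed=3 acc=14391 shift=14
byte[8]=0x0D cont=0 payload=0x0D: varint #4 complete (value=227383); reset -> completed=4 acc=0 shift=0
byte[9]=0x8B cont=1 payload=0x0B: acc |= 11<<0 -> completed=4 acc=11 shift=7

Answer: 4 11 7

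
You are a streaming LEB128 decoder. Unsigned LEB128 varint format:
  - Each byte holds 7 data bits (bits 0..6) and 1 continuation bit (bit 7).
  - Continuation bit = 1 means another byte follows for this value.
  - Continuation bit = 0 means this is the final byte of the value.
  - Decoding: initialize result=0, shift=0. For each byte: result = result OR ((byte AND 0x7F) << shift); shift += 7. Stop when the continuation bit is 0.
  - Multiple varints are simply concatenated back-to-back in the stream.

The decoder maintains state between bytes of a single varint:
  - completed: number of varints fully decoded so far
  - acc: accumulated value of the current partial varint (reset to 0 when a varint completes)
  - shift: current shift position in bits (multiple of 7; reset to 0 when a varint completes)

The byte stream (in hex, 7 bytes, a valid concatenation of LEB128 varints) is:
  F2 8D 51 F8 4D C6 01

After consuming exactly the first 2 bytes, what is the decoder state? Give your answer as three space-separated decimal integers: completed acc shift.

Answer: 0 1778 14

Derivation:
byte[0]=0xF2 cont=1 payload=0x72: acc |= 114<<0 -> completed=0 acc=114 shift=7
byte[1]=0x8D cont=1 payload=0x0D: acc |= 13<<7 -> completed=0 acc=1778 shift=14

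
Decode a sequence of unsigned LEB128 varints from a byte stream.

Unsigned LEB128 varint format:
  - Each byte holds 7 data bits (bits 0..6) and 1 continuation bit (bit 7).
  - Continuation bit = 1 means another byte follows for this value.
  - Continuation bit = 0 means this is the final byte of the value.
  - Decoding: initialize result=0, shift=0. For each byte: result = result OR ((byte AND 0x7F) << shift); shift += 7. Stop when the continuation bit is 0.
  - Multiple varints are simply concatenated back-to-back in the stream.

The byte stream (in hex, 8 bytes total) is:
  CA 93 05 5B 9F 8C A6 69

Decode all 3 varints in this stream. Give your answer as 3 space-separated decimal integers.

Answer: 84426 91 220825119

Derivation:
  byte[0]=0xCA cont=1 payload=0x4A=74: acc |= 74<<0 -> acc=74 shift=7
  byte[1]=0x93 cont=1 payload=0x13=19: acc |= 19<<7 -> acc=2506 shift=14
  byte[2]=0x05 cont=0 payload=0x05=5: acc |= 5<<14 -> acc=84426 shift=21 [end]
Varint 1: bytes[0:3] = CA 93 05 -> value 84426 (3 byte(s))
  byte[3]=0x5B cont=0 payload=0x5B=91: acc |= 91<<0 -> acc=91 shift=7 [end]
Varint 2: bytes[3:4] = 5B -> value 91 (1 byte(s))
  byte[4]=0x9F cont=1 payload=0x1F=31: acc |= 31<<0 -> acc=31 shift=7
  byte[5]=0x8C cont=1 payload=0x0C=12: acc |= 12<<7 -> acc=1567 shift=14
  byte[6]=0xA6 cont=1 payload=0x26=38: acc |= 38<<14 -> acc=624159 shift=21
  byte[7]=0x69 cont=0 payload=0x69=105: acc |= 105<<21 -> acc=220825119 shift=28 [end]
Varint 3: bytes[4:8] = 9F 8C A6 69 -> value 220825119 (4 byte(s))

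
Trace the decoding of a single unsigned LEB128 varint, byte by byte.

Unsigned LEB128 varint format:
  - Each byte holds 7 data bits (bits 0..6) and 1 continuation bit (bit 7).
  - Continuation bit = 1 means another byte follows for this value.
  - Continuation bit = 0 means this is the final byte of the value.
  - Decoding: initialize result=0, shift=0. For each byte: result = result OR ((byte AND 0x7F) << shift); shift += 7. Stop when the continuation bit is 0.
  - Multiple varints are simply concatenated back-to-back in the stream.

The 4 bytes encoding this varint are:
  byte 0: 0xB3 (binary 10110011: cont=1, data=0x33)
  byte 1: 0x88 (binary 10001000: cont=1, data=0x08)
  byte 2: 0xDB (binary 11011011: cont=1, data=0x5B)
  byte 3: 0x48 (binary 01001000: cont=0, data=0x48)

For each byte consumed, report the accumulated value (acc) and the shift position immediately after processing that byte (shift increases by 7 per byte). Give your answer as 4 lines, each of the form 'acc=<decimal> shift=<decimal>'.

Answer: acc=51 shift=7
acc=1075 shift=14
acc=1492019 shift=21
acc=152486963 shift=28

Derivation:
byte 0=0xB3: payload=0x33=51, contrib = 51<<0 = 51; acc -> 51, shift -> 7
byte 1=0x88: payload=0x08=8, contrib = 8<<7 = 1024; acc -> 1075, shift -> 14
byte 2=0xDB: payload=0x5B=91, contrib = 91<<14 = 1490944; acc -> 1492019, shift -> 21
byte 3=0x48: payload=0x48=72, contrib = 72<<21 = 150994944; acc -> 152486963, shift -> 28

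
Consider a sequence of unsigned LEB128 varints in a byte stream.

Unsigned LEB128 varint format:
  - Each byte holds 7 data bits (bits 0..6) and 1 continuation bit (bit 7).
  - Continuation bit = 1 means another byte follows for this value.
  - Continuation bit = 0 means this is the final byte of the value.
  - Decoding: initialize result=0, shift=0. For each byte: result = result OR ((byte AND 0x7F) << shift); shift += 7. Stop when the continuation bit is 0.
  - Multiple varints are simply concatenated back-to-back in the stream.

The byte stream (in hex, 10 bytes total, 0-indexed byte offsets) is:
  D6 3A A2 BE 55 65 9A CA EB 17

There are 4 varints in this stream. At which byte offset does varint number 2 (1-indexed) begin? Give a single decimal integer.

Answer: 2

Derivation:
  byte[0]=0xD6 cont=1 payload=0x56=86: acc |= 86<<0 -> acc=86 shift=7
  byte[1]=0x3A cont=0 payload=0x3A=58: acc |= 58<<7 -> acc=7510 shift=14 [end]
Varint 1: bytes[0:2] = D6 3A -> value 7510 (2 byte(s))
  byte[2]=0xA2 cont=1 payload=0x22=34: acc |= 34<<0 -> acc=34 shift=7
  byte[3]=0xBE cont=1 payload=0x3E=62: acc |= 62<<7 -> acc=7970 shift=14
  byte[4]=0x55 cont=0 payload=0x55=85: acc |= 85<<14 -> acc=1400610 shift=21 [end]
Varint 2: bytes[2:5] = A2 BE 55 -> value 1400610 (3 byte(s))
  byte[5]=0x65 cont=0 payload=0x65=101: acc |= 101<<0 -> acc=101 shift=7 [end]
Varint 3: bytes[5:6] = 65 -> value 101 (1 byte(s))
  byte[6]=0x9A cont=1 payload=0x1A=26: acc |= 26<<0 -> acc=26 shift=7
  byte[7]=0xCA cont=1 payload=0x4A=74: acc |= 74<<7 -> acc=9498 shift=14
  byte[8]=0xEB cont=1 payload=0x6B=107: acc |= 107<<14 -> acc=1762586 shift=21
  byte[9]=0x17 cont=0 payload=0x17=23: acc |= 23<<21 -> acc=49997082 shift=28 [end]
Varint 4: bytes[6:10] = 9A CA EB 17 -> value 49997082 (4 byte(s))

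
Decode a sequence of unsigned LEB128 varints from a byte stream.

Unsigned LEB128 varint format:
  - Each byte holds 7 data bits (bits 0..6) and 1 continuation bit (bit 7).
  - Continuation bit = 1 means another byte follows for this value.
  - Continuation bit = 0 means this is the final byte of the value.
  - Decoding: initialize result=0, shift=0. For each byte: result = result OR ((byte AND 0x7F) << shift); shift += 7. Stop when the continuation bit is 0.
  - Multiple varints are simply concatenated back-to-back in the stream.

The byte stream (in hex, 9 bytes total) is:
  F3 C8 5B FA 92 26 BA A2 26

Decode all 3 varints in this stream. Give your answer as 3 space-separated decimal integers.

  byte[0]=0xF3 cont=1 payload=0x73=115: acc |= 115<<0 -> acc=115 shift=7
  byte[1]=0xC8 cont=1 payload=0x48=72: acc |= 72<<7 -> acc=9331 shift=14
  byte[2]=0x5B cont=0 payload=0x5B=91: acc |= 91<<14 -> acc=1500275 shift=21 [end]
Varint 1: bytes[0:3] = F3 C8 5B -> value 1500275 (3 byte(s))
  byte[3]=0xFA cont=1 payload=0x7A=122: acc |= 122<<0 -> acc=122 shift=7
  byte[4]=0x92 cont=1 payload=0x12=18: acc |= 18<<7 -> acc=2426 shift=14
  byte[5]=0x26 cont=0 payload=0x26=38: acc |= 38<<14 -> acc=625018 shift=21 [end]
Varint 2: bytes[3:6] = FA 92 26 -> value 625018 (3 byte(s))
  byte[6]=0xBA cont=1 payload=0x3A=58: acc |= 58<<0 -> acc=58 shift=7
  byte[7]=0xA2 cont=1 payload=0x22=34: acc |= 34<<7 -> acc=4410 shift=14
  byte[8]=0x26 cont=0 payload=0x26=38: acc |= 38<<14 -> acc=627002 shift=21 [end]
Varint 3: bytes[6:9] = BA A2 26 -> value 627002 (3 byte(s))

Answer: 1500275 625018 627002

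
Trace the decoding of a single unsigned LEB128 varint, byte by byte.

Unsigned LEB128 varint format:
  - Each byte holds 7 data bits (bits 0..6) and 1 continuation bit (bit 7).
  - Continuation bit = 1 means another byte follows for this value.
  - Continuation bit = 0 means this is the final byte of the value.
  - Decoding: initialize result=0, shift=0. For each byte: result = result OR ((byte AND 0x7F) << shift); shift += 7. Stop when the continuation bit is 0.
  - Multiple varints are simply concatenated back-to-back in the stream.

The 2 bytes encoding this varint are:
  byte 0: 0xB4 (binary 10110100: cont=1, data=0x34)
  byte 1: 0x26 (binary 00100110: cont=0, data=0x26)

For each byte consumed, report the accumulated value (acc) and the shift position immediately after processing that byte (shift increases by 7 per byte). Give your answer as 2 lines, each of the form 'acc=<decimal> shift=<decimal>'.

byte 0=0xB4: payload=0x34=52, contrib = 52<<0 = 52; acc -> 52, shift -> 7
byte 1=0x26: payload=0x26=38, contrib = 38<<7 = 4864; acc -> 4916, shift -> 14

Answer: acc=52 shift=7
acc=4916 shift=14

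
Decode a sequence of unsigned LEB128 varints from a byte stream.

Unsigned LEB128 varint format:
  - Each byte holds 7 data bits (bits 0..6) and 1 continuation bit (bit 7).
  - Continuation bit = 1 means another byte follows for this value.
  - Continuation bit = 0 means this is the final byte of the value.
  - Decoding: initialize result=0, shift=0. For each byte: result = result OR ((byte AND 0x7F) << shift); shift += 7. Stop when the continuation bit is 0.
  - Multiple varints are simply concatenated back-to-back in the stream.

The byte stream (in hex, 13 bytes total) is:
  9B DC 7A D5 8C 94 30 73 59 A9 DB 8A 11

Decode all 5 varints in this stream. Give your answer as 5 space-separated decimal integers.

Answer: 2010651 100992597 115 89 35827113

Derivation:
  byte[0]=0x9B cont=1 payload=0x1B=27: acc |= 27<<0 -> acc=27 shift=7
  byte[1]=0xDC cont=1 payload=0x5C=92: acc |= 92<<7 -> acc=11803 shift=14
  byte[2]=0x7A cont=0 payload=0x7A=122: acc |= 122<<14 -> acc=2010651 shift=21 [end]
Varint 1: bytes[0:3] = 9B DC 7A -> value 2010651 (3 byte(s))
  byte[3]=0xD5 cont=1 payload=0x55=85: acc |= 85<<0 -> acc=85 shift=7
  byte[4]=0x8C cont=1 payload=0x0C=12: acc |= 12<<7 -> acc=1621 shift=14
  byte[5]=0x94 cont=1 payload=0x14=20: acc |= 20<<14 -> acc=329301 shift=21
  byte[6]=0x30 cont=0 payload=0x30=48: acc |= 48<<21 -> acc=100992597 shift=28 [end]
Varint 2: bytes[3:7] = D5 8C 94 30 -> value 100992597 (4 byte(s))
  byte[7]=0x73 cont=0 payload=0x73=115: acc |= 115<<0 -> acc=115 shift=7 [end]
Varint 3: bytes[7:8] = 73 -> value 115 (1 byte(s))
  byte[8]=0x59 cont=0 payload=0x59=89: acc |= 89<<0 -> acc=89 shift=7 [end]
Varint 4: bytes[8:9] = 59 -> value 89 (1 byte(s))
  byte[9]=0xA9 cont=1 payload=0x29=41: acc |= 41<<0 -> acc=41 shift=7
  byte[10]=0xDB cont=1 payload=0x5B=91: acc |= 91<<7 -> acc=11689 shift=14
  byte[11]=0x8A cont=1 payload=0x0A=10: acc |= 10<<14 -> acc=175529 shift=21
  byte[12]=0x11 cont=0 payload=0x11=17: acc |= 17<<21 -> acc=35827113 shift=28 [end]
Varint 5: bytes[9:13] = A9 DB 8A 11 -> value 35827113 (4 byte(s))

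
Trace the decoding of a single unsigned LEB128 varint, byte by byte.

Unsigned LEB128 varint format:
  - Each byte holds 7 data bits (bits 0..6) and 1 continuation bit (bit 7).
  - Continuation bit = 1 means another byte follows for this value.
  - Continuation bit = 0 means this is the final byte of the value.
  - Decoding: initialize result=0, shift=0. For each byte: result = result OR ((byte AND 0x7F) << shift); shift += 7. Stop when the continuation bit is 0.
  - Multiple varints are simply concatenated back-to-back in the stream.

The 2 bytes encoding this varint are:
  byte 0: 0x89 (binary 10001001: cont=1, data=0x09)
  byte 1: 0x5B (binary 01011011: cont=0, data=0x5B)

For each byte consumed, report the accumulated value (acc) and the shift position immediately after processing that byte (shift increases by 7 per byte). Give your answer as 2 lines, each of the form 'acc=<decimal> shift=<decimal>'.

byte 0=0x89: payload=0x09=9, contrib = 9<<0 = 9; acc -> 9, shift -> 7
byte 1=0x5B: payload=0x5B=91, contrib = 91<<7 = 11648; acc -> 11657, shift -> 14

Answer: acc=9 shift=7
acc=11657 shift=14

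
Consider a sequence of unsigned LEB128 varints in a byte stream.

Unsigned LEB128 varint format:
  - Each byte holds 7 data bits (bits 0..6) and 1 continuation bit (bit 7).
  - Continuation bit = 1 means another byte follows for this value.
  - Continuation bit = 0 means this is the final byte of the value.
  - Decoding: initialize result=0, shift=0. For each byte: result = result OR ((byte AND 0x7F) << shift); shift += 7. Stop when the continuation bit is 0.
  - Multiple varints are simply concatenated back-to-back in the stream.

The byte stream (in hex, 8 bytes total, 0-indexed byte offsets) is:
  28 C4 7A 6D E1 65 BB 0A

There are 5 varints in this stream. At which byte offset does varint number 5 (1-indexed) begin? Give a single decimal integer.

Answer: 6

Derivation:
  byte[0]=0x28 cont=0 payload=0x28=40: acc |= 40<<0 -> acc=40 shift=7 [end]
Varint 1: bytes[0:1] = 28 -> value 40 (1 byte(s))
  byte[1]=0xC4 cont=1 payload=0x44=68: acc |= 68<<0 -> acc=68 shift=7
  byte[2]=0x7A cont=0 payload=0x7A=122: acc |= 122<<7 -> acc=15684 shift=14 [end]
Varint 2: bytes[1:3] = C4 7A -> value 15684 (2 byte(s))
  byte[3]=0x6D cont=0 payload=0x6D=109: acc |= 109<<0 -> acc=109 shift=7 [end]
Varint 3: bytes[3:4] = 6D -> value 109 (1 byte(s))
  byte[4]=0xE1 cont=1 payload=0x61=97: acc |= 97<<0 -> acc=97 shift=7
  byte[5]=0x65 cont=0 payload=0x65=101: acc |= 101<<7 -> acc=13025 shift=14 [end]
Varint 4: bytes[4:6] = E1 65 -> value 13025 (2 byte(s))
  byte[6]=0xBB cont=1 payload=0x3B=59: acc |= 59<<0 -> acc=59 shift=7
  byte[7]=0x0A cont=0 payload=0x0A=10: acc |= 10<<7 -> acc=1339 shift=14 [end]
Varint 5: bytes[6:8] = BB 0A -> value 1339 (2 byte(s))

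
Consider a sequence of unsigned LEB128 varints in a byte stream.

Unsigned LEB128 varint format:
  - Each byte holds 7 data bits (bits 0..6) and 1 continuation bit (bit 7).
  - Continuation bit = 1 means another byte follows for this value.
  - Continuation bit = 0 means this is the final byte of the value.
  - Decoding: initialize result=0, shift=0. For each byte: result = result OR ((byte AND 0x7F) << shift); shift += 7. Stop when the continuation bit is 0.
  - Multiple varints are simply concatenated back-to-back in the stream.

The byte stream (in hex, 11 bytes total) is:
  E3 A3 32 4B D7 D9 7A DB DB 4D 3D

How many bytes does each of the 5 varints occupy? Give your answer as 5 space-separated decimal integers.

Answer: 3 1 3 3 1

Derivation:
  byte[0]=0xE3 cont=1 payload=0x63=99: acc |= 99<<0 -> acc=99 shift=7
  byte[1]=0xA3 cont=1 payload=0x23=35: acc |= 35<<7 -> acc=4579 shift=14
  byte[2]=0x32 cont=0 payload=0x32=50: acc |= 50<<14 -> acc=823779 shift=21 [end]
Varint 1: bytes[0:3] = E3 A3 32 -> value 823779 (3 byte(s))
  byte[3]=0x4B cont=0 payload=0x4B=75: acc |= 75<<0 -> acc=75 shift=7 [end]
Varint 2: bytes[3:4] = 4B -> value 75 (1 byte(s))
  byte[4]=0xD7 cont=1 payload=0x57=87: acc |= 87<<0 -> acc=87 shift=7
  byte[5]=0xD9 cont=1 payload=0x59=89: acc |= 89<<7 -> acc=11479 shift=14
  byte[6]=0x7A cont=0 payload=0x7A=122: acc |= 122<<14 -> acc=2010327 shift=21 [end]
Varint 3: bytes[4:7] = D7 D9 7A -> value 2010327 (3 byte(s))
  byte[7]=0xDB cont=1 payload=0x5B=91: acc |= 91<<0 -> acc=91 shift=7
  byte[8]=0xDB cont=1 payload=0x5B=91: acc |= 91<<7 -> acc=11739 shift=14
  byte[9]=0x4D cont=0 payload=0x4D=77: acc |= 77<<14 -> acc=1273307 shift=21 [end]
Varint 4: bytes[7:10] = DB DB 4D -> value 1273307 (3 byte(s))
  byte[10]=0x3D cont=0 payload=0x3D=61: acc |= 61<<0 -> acc=61 shift=7 [end]
Varint 5: bytes[10:11] = 3D -> value 61 (1 byte(s))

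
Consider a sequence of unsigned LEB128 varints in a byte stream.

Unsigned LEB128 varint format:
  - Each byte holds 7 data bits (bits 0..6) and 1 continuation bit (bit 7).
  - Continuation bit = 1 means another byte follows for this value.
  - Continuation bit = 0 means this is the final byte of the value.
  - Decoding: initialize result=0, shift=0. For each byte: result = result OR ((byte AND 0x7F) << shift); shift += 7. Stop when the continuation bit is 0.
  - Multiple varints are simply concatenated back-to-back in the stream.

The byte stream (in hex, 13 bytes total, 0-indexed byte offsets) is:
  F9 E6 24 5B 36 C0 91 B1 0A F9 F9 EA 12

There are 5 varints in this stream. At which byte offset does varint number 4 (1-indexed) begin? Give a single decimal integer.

Answer: 5

Derivation:
  byte[0]=0xF9 cont=1 payload=0x79=121: acc |= 121<<0 -> acc=121 shift=7
  byte[1]=0xE6 cont=1 payload=0x66=102: acc |= 102<<7 -> acc=13177 shift=14
  byte[2]=0x24 cont=0 payload=0x24=36: acc |= 36<<14 -> acc=603001 shift=21 [end]
Varint 1: bytes[0:3] = F9 E6 24 -> value 603001 (3 byte(s))
  byte[3]=0x5B cont=0 payload=0x5B=91: acc |= 91<<0 -> acc=91 shift=7 [end]
Varint 2: bytes[3:4] = 5B -> value 91 (1 byte(s))
  byte[4]=0x36 cont=0 payload=0x36=54: acc |= 54<<0 -> acc=54 shift=7 [end]
Varint 3: bytes[4:5] = 36 -> value 54 (1 byte(s))
  byte[5]=0xC0 cont=1 payload=0x40=64: acc |= 64<<0 -> acc=64 shift=7
  byte[6]=0x91 cont=1 payload=0x11=17: acc |= 17<<7 -> acc=2240 shift=14
  byte[7]=0xB1 cont=1 payload=0x31=49: acc |= 49<<14 -> acc=805056 shift=21
  byte[8]=0x0A cont=0 payload=0x0A=10: acc |= 10<<21 -> acc=21776576 shift=28 [end]
Varint 4: bytes[5:9] = C0 91 B1 0A -> value 21776576 (4 byte(s))
  byte[9]=0xF9 cont=1 payload=0x79=121: acc |= 121<<0 -> acc=121 shift=7
  byte[10]=0xF9 cont=1 payload=0x79=121: acc |= 121<<7 -> acc=15609 shift=14
  byte[11]=0xEA cont=1 payload=0x6A=106: acc |= 106<<14 -> acc=1752313 shift=21
  byte[12]=0x12 cont=0 payload=0x12=18: acc |= 18<<21 -> acc=39501049 shift=28 [end]
Varint 5: bytes[9:13] = F9 F9 EA 12 -> value 39501049 (4 byte(s))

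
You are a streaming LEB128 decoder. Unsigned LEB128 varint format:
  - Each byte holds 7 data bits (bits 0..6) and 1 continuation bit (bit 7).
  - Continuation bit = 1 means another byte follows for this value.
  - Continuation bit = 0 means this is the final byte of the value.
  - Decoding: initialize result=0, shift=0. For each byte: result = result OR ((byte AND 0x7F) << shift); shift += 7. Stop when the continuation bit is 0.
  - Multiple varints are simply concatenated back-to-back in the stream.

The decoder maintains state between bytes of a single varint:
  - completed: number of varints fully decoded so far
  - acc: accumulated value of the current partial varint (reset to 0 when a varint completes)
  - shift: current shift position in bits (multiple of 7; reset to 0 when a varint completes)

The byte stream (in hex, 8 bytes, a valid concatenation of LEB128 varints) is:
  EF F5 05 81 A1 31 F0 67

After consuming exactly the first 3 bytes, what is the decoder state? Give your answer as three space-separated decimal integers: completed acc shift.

Answer: 1 0 0

Derivation:
byte[0]=0xEF cont=1 payload=0x6F: acc |= 111<<0 -> completed=0 acc=111 shift=7
byte[1]=0xF5 cont=1 payload=0x75: acc |= 117<<7 -> completed=0 acc=15087 shift=14
byte[2]=0x05 cont=0 payload=0x05: varint #1 complete (value=97007); reset -> completed=1 acc=0 shift=0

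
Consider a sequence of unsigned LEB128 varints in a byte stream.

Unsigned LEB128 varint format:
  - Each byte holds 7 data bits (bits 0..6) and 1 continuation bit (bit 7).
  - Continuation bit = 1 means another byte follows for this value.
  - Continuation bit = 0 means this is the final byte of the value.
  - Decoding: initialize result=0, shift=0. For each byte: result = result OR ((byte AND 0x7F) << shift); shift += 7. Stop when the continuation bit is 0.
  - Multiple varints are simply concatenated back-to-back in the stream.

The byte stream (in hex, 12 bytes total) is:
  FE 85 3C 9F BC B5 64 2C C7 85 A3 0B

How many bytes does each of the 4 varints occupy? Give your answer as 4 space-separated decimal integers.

Answer: 3 4 1 4

Derivation:
  byte[0]=0xFE cont=1 payload=0x7E=126: acc |= 126<<0 -> acc=126 shift=7
  byte[1]=0x85 cont=1 payload=0x05=5: acc |= 5<<7 -> acc=766 shift=14
  byte[2]=0x3C cont=0 payload=0x3C=60: acc |= 60<<14 -> acc=983806 shift=21 [end]
Varint 1: bytes[0:3] = FE 85 3C -> value 983806 (3 byte(s))
  byte[3]=0x9F cont=1 payload=0x1F=31: acc |= 31<<0 -> acc=31 shift=7
  byte[4]=0xBC cont=1 payload=0x3C=60: acc |= 60<<7 -> acc=7711 shift=14
  byte[5]=0xB5 cont=1 payload=0x35=53: acc |= 53<<14 -> acc=876063 shift=21
  byte[6]=0x64 cont=0 payload=0x64=100: acc |= 100<<21 -> acc=210591263 shift=28 [end]
Varint 2: bytes[3:7] = 9F BC B5 64 -> value 210591263 (4 byte(s))
  byte[7]=0x2C cont=0 payload=0x2C=44: acc |= 44<<0 -> acc=44 shift=7 [end]
Varint 3: bytes[7:8] = 2C -> value 44 (1 byte(s))
  byte[8]=0xC7 cont=1 payload=0x47=71: acc |= 71<<0 -> acc=71 shift=7
  byte[9]=0x85 cont=1 payload=0x05=5: acc |= 5<<7 -> acc=711 shift=14
  byte[10]=0xA3 cont=1 payload=0x23=35: acc |= 35<<14 -> acc=574151 shift=21
  byte[11]=0x0B cont=0 payload=0x0B=11: acc |= 11<<21 -> acc=23642823 shift=28 [end]
Varint 4: bytes[8:12] = C7 85 A3 0B -> value 23642823 (4 byte(s))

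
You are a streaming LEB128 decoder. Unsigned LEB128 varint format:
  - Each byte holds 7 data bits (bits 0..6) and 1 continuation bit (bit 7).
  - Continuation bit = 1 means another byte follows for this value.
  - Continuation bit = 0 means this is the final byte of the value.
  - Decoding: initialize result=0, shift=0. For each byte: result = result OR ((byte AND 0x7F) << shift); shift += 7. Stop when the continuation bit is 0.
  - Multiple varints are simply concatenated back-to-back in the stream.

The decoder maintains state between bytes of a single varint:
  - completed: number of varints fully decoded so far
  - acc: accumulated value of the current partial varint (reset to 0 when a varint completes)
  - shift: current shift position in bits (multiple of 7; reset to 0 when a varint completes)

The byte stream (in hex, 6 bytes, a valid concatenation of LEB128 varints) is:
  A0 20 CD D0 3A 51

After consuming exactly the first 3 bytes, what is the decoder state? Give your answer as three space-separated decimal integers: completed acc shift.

byte[0]=0xA0 cont=1 payload=0x20: acc |= 32<<0 -> completed=0 acc=32 shift=7
byte[1]=0x20 cont=0 payload=0x20: varint #1 complete (value=4128); reset -> completed=1 acc=0 shift=0
byte[2]=0xCD cont=1 payload=0x4D: acc |= 77<<0 -> completed=1 acc=77 shift=7

Answer: 1 77 7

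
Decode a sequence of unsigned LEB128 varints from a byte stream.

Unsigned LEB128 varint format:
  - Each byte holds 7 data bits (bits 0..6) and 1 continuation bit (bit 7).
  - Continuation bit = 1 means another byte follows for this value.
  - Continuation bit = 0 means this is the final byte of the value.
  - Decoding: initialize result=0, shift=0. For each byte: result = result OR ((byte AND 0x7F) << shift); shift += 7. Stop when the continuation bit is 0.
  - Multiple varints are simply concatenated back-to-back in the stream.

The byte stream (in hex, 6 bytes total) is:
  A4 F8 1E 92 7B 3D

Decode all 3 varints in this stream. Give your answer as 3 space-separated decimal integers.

  byte[0]=0xA4 cont=1 payload=0x24=36: acc |= 36<<0 -> acc=36 shift=7
  byte[1]=0xF8 cont=1 payload=0x78=120: acc |= 120<<7 -> acc=15396 shift=14
  byte[2]=0x1E cont=0 payload=0x1E=30: acc |= 30<<14 -> acc=506916 shift=21 [end]
Varint 1: bytes[0:3] = A4 F8 1E -> value 506916 (3 byte(s))
  byte[3]=0x92 cont=1 payload=0x12=18: acc |= 18<<0 -> acc=18 shift=7
  byte[4]=0x7B cont=0 payload=0x7B=123: acc |= 123<<7 -> acc=15762 shift=14 [end]
Varint 2: bytes[3:5] = 92 7B -> value 15762 (2 byte(s))
  byte[5]=0x3D cont=0 payload=0x3D=61: acc |= 61<<0 -> acc=61 shift=7 [end]
Varint 3: bytes[5:6] = 3D -> value 61 (1 byte(s))

Answer: 506916 15762 61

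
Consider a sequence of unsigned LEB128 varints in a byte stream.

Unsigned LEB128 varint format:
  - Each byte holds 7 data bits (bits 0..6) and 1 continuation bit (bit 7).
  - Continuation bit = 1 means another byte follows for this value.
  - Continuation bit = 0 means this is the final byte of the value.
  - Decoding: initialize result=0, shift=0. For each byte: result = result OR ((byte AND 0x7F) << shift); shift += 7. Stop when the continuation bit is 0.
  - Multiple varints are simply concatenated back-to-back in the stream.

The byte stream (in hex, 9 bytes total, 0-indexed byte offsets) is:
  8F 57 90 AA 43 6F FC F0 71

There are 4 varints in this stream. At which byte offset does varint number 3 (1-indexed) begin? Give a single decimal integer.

  byte[0]=0x8F cont=1 payload=0x0F=15: acc |= 15<<0 -> acc=15 shift=7
  byte[1]=0x57 cont=0 payload=0x57=87: acc |= 87<<7 -> acc=11151 shift=14 [end]
Varint 1: bytes[0:2] = 8F 57 -> value 11151 (2 byte(s))
  byte[2]=0x90 cont=1 payload=0x10=16: acc |= 16<<0 -> acc=16 shift=7
  byte[3]=0xAA cont=1 payload=0x2A=42: acc |= 42<<7 -> acc=5392 shift=14
  byte[4]=0x43 cont=0 payload=0x43=67: acc |= 67<<14 -> acc=1103120 shift=21 [end]
Varint 2: bytes[2:5] = 90 AA 43 -> value 1103120 (3 byte(s))
  byte[5]=0x6F cont=0 payload=0x6F=111: acc |= 111<<0 -> acc=111 shift=7 [end]
Varint 3: bytes[5:6] = 6F -> value 111 (1 byte(s))
  byte[6]=0xFC cont=1 payload=0x7C=124: acc |= 124<<0 -> acc=124 shift=7
  byte[7]=0xF0 cont=1 payload=0x70=112: acc |= 112<<7 -> acc=14460 shift=14
  byte[8]=0x71 cont=0 payload=0x71=113: acc |= 113<<14 -> acc=1865852 shift=21 [end]
Varint 4: bytes[6:9] = FC F0 71 -> value 1865852 (3 byte(s))

Answer: 5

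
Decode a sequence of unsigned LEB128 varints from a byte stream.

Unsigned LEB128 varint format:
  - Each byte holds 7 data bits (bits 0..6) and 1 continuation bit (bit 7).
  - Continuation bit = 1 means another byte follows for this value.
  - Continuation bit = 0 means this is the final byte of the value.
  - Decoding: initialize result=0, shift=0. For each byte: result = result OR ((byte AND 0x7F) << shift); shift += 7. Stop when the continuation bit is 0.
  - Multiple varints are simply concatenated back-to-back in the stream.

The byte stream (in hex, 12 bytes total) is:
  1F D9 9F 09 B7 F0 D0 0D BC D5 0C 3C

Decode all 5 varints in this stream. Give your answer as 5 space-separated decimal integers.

  byte[0]=0x1F cont=0 payload=0x1F=31: acc |= 31<<0 -> acc=31 shift=7 [end]
Varint 1: bytes[0:1] = 1F -> value 31 (1 byte(s))
  byte[1]=0xD9 cont=1 payload=0x59=89: acc |= 89<<0 -> acc=89 shift=7
  byte[2]=0x9F cont=1 payload=0x1F=31: acc |= 31<<7 -> acc=4057 shift=14
  byte[3]=0x09 cont=0 payload=0x09=9: acc |= 9<<14 -> acc=151513 shift=21 [end]
Varint 2: bytes[1:4] = D9 9F 09 -> value 151513 (3 byte(s))
  byte[4]=0xB7 cont=1 payload=0x37=55: acc |= 55<<0 -> acc=55 shift=7
  byte[5]=0xF0 cont=1 payload=0x70=112: acc |= 112<<7 -> acc=14391 shift=14
  byte[6]=0xD0 cont=1 payload=0x50=80: acc |= 80<<14 -> acc=1325111 shift=21
  byte[7]=0x0D cont=0 payload=0x0D=13: acc |= 13<<21 -> acc=28588087 shift=28 [end]
Varint 3: bytes[4:8] = B7 F0 D0 0D -> value 28588087 (4 byte(s))
  byte[8]=0xBC cont=1 payload=0x3C=60: acc |= 60<<0 -> acc=60 shift=7
  byte[9]=0xD5 cont=1 payload=0x55=85: acc |= 85<<7 -> acc=10940 shift=14
  byte[10]=0x0C cont=0 payload=0x0C=12: acc |= 12<<14 -> acc=207548 shift=21 [end]
Varint 4: bytes[8:11] = BC D5 0C -> value 207548 (3 byte(s))
  byte[11]=0x3C cont=0 payload=0x3C=60: acc |= 60<<0 -> acc=60 shift=7 [end]
Varint 5: bytes[11:12] = 3C -> value 60 (1 byte(s))

Answer: 31 151513 28588087 207548 60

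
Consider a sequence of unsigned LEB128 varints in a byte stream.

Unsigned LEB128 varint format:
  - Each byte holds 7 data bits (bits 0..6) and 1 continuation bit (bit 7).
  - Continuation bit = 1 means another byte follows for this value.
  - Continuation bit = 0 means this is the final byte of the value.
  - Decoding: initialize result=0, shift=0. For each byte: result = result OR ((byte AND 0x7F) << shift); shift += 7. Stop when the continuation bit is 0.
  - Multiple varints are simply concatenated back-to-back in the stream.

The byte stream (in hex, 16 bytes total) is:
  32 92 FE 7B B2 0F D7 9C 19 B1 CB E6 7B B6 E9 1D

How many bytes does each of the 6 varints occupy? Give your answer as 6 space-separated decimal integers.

Answer: 1 3 2 3 4 3

Derivation:
  byte[0]=0x32 cont=0 payload=0x32=50: acc |= 50<<0 -> acc=50 shift=7 [end]
Varint 1: bytes[0:1] = 32 -> value 50 (1 byte(s))
  byte[1]=0x92 cont=1 payload=0x12=18: acc |= 18<<0 -> acc=18 shift=7
  byte[2]=0xFE cont=1 payload=0x7E=126: acc |= 126<<7 -> acc=16146 shift=14
  byte[3]=0x7B cont=0 payload=0x7B=123: acc |= 123<<14 -> acc=2031378 shift=21 [end]
Varint 2: bytes[1:4] = 92 FE 7B -> value 2031378 (3 byte(s))
  byte[4]=0xB2 cont=1 payload=0x32=50: acc |= 50<<0 -> acc=50 shift=7
  byte[5]=0x0F cont=0 payload=0x0F=15: acc |= 15<<7 -> acc=1970 shift=14 [end]
Varint 3: bytes[4:6] = B2 0F -> value 1970 (2 byte(s))
  byte[6]=0xD7 cont=1 payload=0x57=87: acc |= 87<<0 -> acc=87 shift=7
  byte[7]=0x9C cont=1 payload=0x1C=28: acc |= 28<<7 -> acc=3671 shift=14
  byte[8]=0x19 cont=0 payload=0x19=25: acc |= 25<<14 -> acc=413271 shift=21 [end]
Varint 4: bytes[6:9] = D7 9C 19 -> value 413271 (3 byte(s))
  byte[9]=0xB1 cont=1 payload=0x31=49: acc |= 49<<0 -> acc=49 shift=7
  byte[10]=0xCB cont=1 payload=0x4B=75: acc |= 75<<7 -> acc=9649 shift=14
  byte[11]=0xE6 cont=1 payload=0x66=102: acc |= 102<<14 -> acc=1680817 shift=21
  byte[12]=0x7B cont=0 payload=0x7B=123: acc |= 123<<21 -> acc=259630513 shift=28 [end]
Varint 5: bytes[9:13] = B1 CB E6 7B -> value 259630513 (4 byte(s))
  byte[13]=0xB6 cont=1 payload=0x36=54: acc |= 54<<0 -> acc=54 shift=7
  byte[14]=0xE9 cont=1 payload=0x69=105: acc |= 105<<7 -> acc=13494 shift=14
  byte[15]=0x1D cont=0 payload=0x1D=29: acc |= 29<<14 -> acc=488630 shift=21 [end]
Varint 6: bytes[13:16] = B6 E9 1D -> value 488630 (3 byte(s))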